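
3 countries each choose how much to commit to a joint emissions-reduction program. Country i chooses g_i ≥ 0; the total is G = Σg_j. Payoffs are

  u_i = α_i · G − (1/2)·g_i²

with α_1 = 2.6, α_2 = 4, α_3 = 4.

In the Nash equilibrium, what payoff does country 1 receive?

Country i's FOC: ∂u_i/∂g_i = α_i − g_i = 0, so g_i* = α_i.
NE contributions = (2.6, 4, 4); G = 10.6.
u_1 = α_1·G − ½·(g_1)² = 2.6·10.6 − ½·2.6² = 24.18.

24.18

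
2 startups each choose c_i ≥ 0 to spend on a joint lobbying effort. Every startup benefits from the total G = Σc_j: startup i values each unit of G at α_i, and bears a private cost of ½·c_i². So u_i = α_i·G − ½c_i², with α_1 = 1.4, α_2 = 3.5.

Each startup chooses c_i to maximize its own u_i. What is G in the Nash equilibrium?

Startup i's FOC: ∂u_i/∂c_i = α_i − c_i = 0, so c_i* = α_i.
NE contributions = (1.4, 3.5); G = 4.9.

4.9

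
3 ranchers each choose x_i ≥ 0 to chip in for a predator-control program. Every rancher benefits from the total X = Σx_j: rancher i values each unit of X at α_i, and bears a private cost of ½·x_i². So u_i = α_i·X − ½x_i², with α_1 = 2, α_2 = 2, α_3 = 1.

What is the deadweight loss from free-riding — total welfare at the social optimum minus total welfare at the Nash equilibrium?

Rancher i's FOC: ∂u_i/∂x_i = α_i − x_i = 0, so x_i* = α_i.
NE contributions = (2, 2, 1); X = 5.
W^NE = (Σα)·X − ½Σα_i² = 5² − ½·9 = 20.5.
Planner sets x_i = Σα_j = 5 for every i, so X^SO = 3·5 = 15.
W^SO = (Σα)·X^SO − ½·3·(Σα)² = (3/2)·5² = 37.5.
Deadweight loss = W^SO − W^NE = 17.

17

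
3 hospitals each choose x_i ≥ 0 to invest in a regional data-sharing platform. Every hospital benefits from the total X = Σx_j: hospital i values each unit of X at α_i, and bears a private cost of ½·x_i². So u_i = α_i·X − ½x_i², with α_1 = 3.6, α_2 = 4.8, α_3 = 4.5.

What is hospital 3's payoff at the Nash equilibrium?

Hospital i's FOC: ∂u_i/∂x_i = α_i − x_i = 0, so x_i* = α_i.
NE contributions = (3.6, 4.8, 4.5); X = 12.9.
u_3 = α_3·X − ½·(x_3)² = 4.5·12.9 − ½·4.5² = 47.925.

47.925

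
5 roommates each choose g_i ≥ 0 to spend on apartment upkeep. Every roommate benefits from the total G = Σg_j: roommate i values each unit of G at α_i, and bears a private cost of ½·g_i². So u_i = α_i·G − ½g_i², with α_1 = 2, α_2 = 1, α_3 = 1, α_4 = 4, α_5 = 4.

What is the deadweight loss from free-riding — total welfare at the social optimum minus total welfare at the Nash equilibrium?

Roommate i's FOC: ∂u_i/∂g_i = α_i − g_i = 0, so g_i* = α_i.
NE contributions = (2, 1, 1, 4, 4); G = 12.
W^NE = (Σα)·G − ½Σα_i² = 12² − ½·38 = 125.
Planner sets g_i = Σα_j = 12 for every i, so G^SO = 5·12 = 60.
W^SO = (Σα)·G^SO − ½·5·(Σα)² = (5/2)·12² = 360.
Deadweight loss = W^SO − W^NE = 235.

235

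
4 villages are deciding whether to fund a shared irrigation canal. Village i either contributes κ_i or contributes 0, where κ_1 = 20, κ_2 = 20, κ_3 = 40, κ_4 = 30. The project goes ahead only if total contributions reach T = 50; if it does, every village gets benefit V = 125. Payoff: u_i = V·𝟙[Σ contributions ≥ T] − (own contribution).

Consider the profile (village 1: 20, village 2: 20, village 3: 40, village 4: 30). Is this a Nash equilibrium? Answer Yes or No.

Total = 110 ≥ 50: provided.
Village 1 (pledges 20, payoff 105): dropping to 0 → total 90, payoff 125. Profitable deviation.

No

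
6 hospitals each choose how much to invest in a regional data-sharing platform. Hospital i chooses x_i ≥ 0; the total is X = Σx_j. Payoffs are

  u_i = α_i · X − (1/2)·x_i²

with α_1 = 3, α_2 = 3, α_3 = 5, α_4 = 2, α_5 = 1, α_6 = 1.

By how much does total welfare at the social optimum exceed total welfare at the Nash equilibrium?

Hospital i's FOC: ∂u_i/∂x_i = α_i − x_i = 0, so x_i* = α_i.
NE contributions = (3, 3, 5, 2, 1, 1); X = 15.
W^NE = (Σα)·X − ½Σα_i² = 15² − ½·49 = 200.5.
Planner sets x_i = Σα_j = 15 for every i, so X^SO = 6·15 = 90.
W^SO = (Σα)·X^SO − ½·6·(Σα)² = (6/2)·15² = 675.
Deadweight loss = W^SO − W^NE = 474.5.

474.5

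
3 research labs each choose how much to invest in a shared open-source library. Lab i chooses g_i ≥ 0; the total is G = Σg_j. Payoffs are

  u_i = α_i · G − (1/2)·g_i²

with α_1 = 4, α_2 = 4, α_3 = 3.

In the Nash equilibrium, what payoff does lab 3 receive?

28.5

Lab i's FOC: ∂u_i/∂g_i = α_i − g_i = 0, so g_i* = α_i.
NE contributions = (4, 4, 3); G = 11.
u_3 = α_3·G − ½·(g_3)² = 3·11 − ½·3² = 28.5.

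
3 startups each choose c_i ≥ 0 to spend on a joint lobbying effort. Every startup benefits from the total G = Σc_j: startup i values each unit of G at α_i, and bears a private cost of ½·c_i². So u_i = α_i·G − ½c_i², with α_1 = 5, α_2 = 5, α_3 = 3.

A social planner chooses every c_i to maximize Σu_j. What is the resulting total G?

39

Planner FOC: ∂(Σu_j)/∂c_i = (Σα_j) − c_i = 0, so c_i^SO = Σα_j = 13 for every i; G^SO = 39.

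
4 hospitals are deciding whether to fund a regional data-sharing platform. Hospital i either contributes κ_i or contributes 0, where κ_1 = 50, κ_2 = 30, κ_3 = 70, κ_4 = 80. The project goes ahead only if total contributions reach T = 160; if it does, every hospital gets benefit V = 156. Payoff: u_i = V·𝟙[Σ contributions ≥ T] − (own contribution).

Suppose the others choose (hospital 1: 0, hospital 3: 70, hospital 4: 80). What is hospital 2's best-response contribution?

Others' total = 150. Contributing 30 brings total to 180 ≥ 160: gain V − κ_2 = 126.
Best response: 30.

30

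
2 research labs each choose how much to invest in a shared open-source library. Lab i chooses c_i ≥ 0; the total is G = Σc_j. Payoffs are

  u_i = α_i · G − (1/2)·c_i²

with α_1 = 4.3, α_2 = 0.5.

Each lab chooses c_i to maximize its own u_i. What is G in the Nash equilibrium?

4.8

Lab i's FOC: ∂u_i/∂c_i = α_i − c_i = 0, so c_i* = α_i.
NE contributions = (4.3, 0.5); G = 4.8.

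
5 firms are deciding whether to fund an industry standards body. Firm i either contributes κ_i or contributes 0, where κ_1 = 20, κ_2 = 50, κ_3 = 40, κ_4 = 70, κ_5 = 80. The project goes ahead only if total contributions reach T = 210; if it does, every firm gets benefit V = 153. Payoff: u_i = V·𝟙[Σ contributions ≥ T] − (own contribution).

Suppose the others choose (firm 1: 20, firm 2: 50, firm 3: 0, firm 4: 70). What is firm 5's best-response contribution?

Others' total = 140. Contributing 80 brings total to 220 ≥ 210: gain V − κ_5 = 73.
Best response: 80.

80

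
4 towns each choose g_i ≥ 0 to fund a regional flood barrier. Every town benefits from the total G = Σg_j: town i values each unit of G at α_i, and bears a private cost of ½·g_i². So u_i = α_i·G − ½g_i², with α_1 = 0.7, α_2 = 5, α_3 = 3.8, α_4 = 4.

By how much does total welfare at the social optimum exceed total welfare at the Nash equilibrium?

Town i's FOC: ∂u_i/∂g_i = α_i − g_i = 0, so g_i* = α_i.
NE contributions = (0.7, 5, 3.8, 4); G = 13.5.
W^NE = (Σα)·G − ½Σα_i² = 13.5² − ½·55.93 = 154.285.
Planner sets g_i = Σα_j = 13.5 for every i, so G^SO = 4·13.5 = 54.
W^SO = (Σα)·G^SO − ½·4·(Σα)² = (4/2)·13.5² = 364.5.
Deadweight loss = W^SO − W^NE = 210.215.

210.215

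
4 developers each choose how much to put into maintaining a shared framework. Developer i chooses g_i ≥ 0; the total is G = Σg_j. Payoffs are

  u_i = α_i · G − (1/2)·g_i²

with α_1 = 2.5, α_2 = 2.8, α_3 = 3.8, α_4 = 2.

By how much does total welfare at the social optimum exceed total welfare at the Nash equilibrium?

Developer i's FOC: ∂u_i/∂g_i = α_i − g_i = 0, so g_i* = α_i.
NE contributions = (2.5, 2.8, 3.8, 2); G = 11.1.
W^NE = (Σα)·G − ½Σα_i² = 11.1² − ½·32.53 = 106.945.
Planner sets g_i = Σα_j = 11.1 for every i, so G^SO = 4·11.1 = 44.4.
W^SO = (Σα)·G^SO − ½·4·(Σα)² = (4/2)·11.1² = 246.42.
Deadweight loss = W^SO − W^NE = 139.475.

139.475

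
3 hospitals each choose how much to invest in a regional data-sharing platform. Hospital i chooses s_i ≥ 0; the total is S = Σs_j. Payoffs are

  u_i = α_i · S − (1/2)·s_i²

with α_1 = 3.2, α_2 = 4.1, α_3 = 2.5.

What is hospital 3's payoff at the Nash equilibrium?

Hospital i's FOC: ∂u_i/∂s_i = α_i − s_i = 0, so s_i* = α_i.
NE contributions = (3.2, 4.1, 2.5); S = 9.8.
u_3 = α_3·S − ½·(s_3)² = 2.5·9.8 − ½·2.5² = 21.375.

21.375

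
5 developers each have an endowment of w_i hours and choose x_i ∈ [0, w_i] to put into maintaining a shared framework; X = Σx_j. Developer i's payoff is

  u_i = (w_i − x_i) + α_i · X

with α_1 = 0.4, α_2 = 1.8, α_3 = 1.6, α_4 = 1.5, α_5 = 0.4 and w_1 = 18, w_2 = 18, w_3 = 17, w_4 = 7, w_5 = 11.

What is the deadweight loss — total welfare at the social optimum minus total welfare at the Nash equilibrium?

∂u_i/∂x_i = α_i − 1, so developer i contributes w_i if α_i > 1, else 0.
α_i > 1 for i ∈ {2, 3, 4}; NE contributions (0, 18, 17, 7, 0), X = 42.
W^NE = Σw_i − X^NE + (Σα_i)·X^NE = 71 + 4.7·42 = 268.4.
Planner: ∂(Σu_j)/∂x_i = Σα_j − 1 = 4.7 > 0, so everyone contributes w_i; X^SO = 71, W^SO = 71 + 4.7·71 = 404.7.
Deadweight loss = 136.3.

136.3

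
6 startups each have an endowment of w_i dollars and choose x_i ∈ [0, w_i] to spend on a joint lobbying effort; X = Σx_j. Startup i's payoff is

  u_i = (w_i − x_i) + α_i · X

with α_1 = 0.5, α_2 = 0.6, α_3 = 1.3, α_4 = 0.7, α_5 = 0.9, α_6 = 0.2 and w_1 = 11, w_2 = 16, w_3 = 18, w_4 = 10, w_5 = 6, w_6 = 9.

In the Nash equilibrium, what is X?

∂u_i/∂x_i = α_i − 1, so startup i contributes w_i if α_i > 1, else 0.
α_i > 1 for i ∈ {3}; NE contributions (0, 0, 18, 0, 0, 0), X = 18.

18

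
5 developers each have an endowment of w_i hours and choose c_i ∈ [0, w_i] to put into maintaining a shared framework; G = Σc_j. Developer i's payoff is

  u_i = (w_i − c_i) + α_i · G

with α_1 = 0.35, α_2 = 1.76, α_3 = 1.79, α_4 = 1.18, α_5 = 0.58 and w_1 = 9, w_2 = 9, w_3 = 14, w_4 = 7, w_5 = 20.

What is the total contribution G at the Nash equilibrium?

∂u_i/∂c_i = α_i − 1, so developer i contributes w_i if α_i > 1, else 0.
α_i > 1 for i ∈ {2, 3, 4}; NE contributions (0, 9, 14, 7, 0), G = 30.

30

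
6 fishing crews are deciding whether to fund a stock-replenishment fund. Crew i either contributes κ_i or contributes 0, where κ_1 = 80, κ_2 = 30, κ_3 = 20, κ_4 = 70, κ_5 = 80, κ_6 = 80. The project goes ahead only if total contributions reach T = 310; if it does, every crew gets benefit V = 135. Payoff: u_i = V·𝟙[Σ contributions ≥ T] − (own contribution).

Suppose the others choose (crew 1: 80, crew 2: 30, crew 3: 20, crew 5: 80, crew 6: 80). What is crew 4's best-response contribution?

Others' total = 290. Contributing 70 brings total to 360 ≥ 310: gain V − κ_4 = 65.
Best response: 70.

70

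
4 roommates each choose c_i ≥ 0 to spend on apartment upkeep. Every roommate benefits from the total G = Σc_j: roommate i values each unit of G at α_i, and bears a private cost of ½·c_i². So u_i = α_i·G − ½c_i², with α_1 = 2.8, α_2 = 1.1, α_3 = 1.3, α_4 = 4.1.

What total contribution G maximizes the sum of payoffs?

37.2

Planner FOC: ∂(Σu_j)/∂c_i = (Σα_j) − c_i = 0, so c_i^SO = Σα_j = 9.3 for every i; G^SO = 37.2.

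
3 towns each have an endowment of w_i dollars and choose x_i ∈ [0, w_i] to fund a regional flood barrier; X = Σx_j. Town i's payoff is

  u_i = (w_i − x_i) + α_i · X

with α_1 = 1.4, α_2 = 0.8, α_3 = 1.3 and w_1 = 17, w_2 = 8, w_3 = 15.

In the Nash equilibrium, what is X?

32

∂u_i/∂x_i = α_i − 1, so town i contributes w_i if α_i > 1, else 0.
α_i > 1 for i ∈ {1, 3}; NE contributions (17, 0, 15), X = 32.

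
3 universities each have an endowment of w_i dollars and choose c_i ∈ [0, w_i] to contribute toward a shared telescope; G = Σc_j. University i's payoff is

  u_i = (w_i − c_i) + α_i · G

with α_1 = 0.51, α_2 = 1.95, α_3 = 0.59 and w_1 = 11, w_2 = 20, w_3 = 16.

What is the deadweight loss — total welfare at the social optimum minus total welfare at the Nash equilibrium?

∂u_i/∂c_i = α_i − 1, so university i contributes w_i if α_i > 1, else 0.
α_i > 1 for i ∈ {2}; NE contributions (0, 20, 0), G = 20.
W^NE = Σw_i − G^NE + (Σα_i)·G^NE = 47 + 2.05·20 = 88.
Planner: ∂(Σu_j)/∂c_i = Σα_j − 1 = 2.05 > 0, so everyone contributes w_i; G^SO = 47, W^SO = 47 + 2.05·47 = 143.35.
Deadweight loss = 55.35.

55.35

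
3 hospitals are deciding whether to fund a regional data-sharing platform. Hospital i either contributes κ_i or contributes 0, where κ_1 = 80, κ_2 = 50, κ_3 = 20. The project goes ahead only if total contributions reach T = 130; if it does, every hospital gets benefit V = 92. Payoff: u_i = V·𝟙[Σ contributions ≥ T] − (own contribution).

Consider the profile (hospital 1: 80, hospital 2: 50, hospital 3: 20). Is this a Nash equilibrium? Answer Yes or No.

No

Total = 150 ≥ 130: provided.
Hospital 1 (pledges 80, payoff 12): dropping to 0 → total 70, payoff 0. No gain.
Hospital 2 (pledges 50, payoff 42): dropping to 0 → total 100, payoff 0. No gain.
Hospital 3 (pledges 20, payoff 72): dropping to 0 → total 130, payoff 92. Profitable deviation.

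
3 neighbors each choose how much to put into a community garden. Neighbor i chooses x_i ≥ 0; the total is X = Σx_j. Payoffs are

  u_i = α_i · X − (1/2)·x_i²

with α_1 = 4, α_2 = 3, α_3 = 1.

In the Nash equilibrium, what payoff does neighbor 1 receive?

Neighbor i's FOC: ∂u_i/∂x_i = α_i − x_i = 0, so x_i* = α_i.
NE contributions = (4, 3, 1); X = 8.
u_1 = α_1·X − ½·(x_1)² = 4·8 − ½·4² = 24.

24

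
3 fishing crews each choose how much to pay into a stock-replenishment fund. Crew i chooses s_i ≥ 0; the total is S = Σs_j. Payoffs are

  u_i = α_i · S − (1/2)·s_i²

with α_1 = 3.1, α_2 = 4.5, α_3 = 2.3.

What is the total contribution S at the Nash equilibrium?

9.9

Crew i's FOC: ∂u_i/∂s_i = α_i − s_i = 0, so s_i* = α_i.
NE contributions = (3.1, 4.5, 2.3); S = 9.9.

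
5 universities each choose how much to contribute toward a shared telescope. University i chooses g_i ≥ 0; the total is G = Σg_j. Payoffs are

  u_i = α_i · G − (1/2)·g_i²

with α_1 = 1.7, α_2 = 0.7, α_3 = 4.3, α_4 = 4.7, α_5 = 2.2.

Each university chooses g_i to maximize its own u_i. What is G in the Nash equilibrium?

13.6

University i's FOC: ∂u_i/∂g_i = α_i − g_i = 0, so g_i* = α_i.
NE contributions = (1.7, 0.7, 4.3, 4.7, 2.2); G = 13.6.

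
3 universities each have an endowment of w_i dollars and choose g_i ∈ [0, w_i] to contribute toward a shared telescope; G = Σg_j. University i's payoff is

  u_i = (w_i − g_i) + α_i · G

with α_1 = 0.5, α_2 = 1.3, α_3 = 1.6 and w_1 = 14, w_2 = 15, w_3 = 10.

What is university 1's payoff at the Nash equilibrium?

∂u_i/∂g_i = α_i − 1, so university i contributes w_i if α_i > 1, else 0.
α_i > 1 for i ∈ {2, 3}; NE contributions (0, 15, 10), G = 25.
u_1 = (14 − 0) + 0.5·25 = 26.5.

26.5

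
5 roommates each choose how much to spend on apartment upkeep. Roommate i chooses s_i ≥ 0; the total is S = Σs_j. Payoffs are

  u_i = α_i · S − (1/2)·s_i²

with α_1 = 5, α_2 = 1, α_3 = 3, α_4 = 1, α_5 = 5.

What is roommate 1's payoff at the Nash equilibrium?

62.5

Roommate i's FOC: ∂u_i/∂s_i = α_i − s_i = 0, so s_i* = α_i.
NE contributions = (5, 1, 3, 1, 5); S = 15.
u_1 = α_1·S − ½·(s_1)² = 5·15 − ½·5² = 62.5.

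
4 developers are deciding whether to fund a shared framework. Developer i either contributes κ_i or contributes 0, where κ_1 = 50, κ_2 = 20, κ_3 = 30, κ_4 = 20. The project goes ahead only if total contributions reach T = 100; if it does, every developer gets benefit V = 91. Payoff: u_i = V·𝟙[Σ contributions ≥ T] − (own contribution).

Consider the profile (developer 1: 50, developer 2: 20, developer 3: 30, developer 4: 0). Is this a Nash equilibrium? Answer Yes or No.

Yes

Total = 100 ≥ 100: provided.
Developer 1 (pledges 50, payoff 41): dropping to 0 → total 50, payoff 0. No gain.
Developer 2 (pledges 20, payoff 71): dropping to 0 → total 80, payoff 0. No gain.
Developer 3 (pledges 30, payoff 61): dropping to 0 → total 70, payoff 0. No gain.
Developer 4 (pledges 0, payoff 91): pledging 20 → total 120, payoff 71. No gain.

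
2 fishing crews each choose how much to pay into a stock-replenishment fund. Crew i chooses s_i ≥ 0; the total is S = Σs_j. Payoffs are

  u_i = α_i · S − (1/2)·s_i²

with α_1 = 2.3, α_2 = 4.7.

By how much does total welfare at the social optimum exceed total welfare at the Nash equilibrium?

Crew i's FOC: ∂u_i/∂s_i = α_i − s_i = 0, so s_i* = α_i.
NE contributions = (2.3, 4.7); S = 7.
W^NE = (Σα)·S − ½Σα_i² = 7² − ½·27.38 = 35.31.
Planner sets s_i = Σα_j = 7 for every i, so S^SO = 2·7 = 14.
W^SO = (Σα)·S^SO − ½·2·(Σα)² = (2/2)·7² = 49.
Deadweight loss = W^SO − W^NE = 13.69.

13.69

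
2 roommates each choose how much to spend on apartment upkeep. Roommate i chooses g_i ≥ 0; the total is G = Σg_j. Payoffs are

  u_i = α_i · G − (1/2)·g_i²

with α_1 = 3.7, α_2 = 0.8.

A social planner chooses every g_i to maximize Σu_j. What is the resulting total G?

Planner FOC: ∂(Σu_j)/∂g_i = (Σα_j) − g_i = 0, so g_i^SO = Σα_j = 4.5 for every i; G^SO = 9.

9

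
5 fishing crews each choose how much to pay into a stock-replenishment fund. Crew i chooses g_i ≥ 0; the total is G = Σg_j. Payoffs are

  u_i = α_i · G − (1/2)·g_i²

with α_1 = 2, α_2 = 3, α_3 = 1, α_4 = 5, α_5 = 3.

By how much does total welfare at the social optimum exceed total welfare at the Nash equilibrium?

318

Crew i's FOC: ∂u_i/∂g_i = α_i − g_i = 0, so g_i* = α_i.
NE contributions = (2, 3, 1, 5, 3); G = 14.
W^NE = (Σα)·G − ½Σα_i² = 14² − ½·48 = 172.
Planner sets g_i = Σα_j = 14 for every i, so G^SO = 5·14 = 70.
W^SO = (Σα)·G^SO − ½·5·(Σα)² = (5/2)·14² = 490.
Deadweight loss = W^SO − W^NE = 318.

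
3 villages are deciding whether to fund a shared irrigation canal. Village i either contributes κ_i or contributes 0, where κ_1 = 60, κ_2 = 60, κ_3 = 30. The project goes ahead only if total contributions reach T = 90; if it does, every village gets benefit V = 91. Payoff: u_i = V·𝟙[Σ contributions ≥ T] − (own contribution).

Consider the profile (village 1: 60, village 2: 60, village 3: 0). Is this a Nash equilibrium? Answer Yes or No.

Yes

Total = 120 ≥ 90: provided.
Village 1 (pledges 60, payoff 31): dropping to 0 → total 60, payoff 0. No gain.
Village 2 (pledges 60, payoff 31): dropping to 0 → total 60, payoff 0. No gain.
Village 3 (pledges 0, payoff 91): pledging 30 → total 150, payoff 61. No gain.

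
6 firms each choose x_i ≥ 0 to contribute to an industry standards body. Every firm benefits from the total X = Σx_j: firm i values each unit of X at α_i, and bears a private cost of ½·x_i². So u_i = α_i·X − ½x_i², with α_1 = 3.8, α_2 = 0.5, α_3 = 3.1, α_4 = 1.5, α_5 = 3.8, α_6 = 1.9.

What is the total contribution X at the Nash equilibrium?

Firm i's FOC: ∂u_i/∂x_i = α_i − x_i = 0, so x_i* = α_i.
NE contributions = (3.8, 0.5, 3.1, 1.5, 3.8, 1.9); X = 14.6.

14.6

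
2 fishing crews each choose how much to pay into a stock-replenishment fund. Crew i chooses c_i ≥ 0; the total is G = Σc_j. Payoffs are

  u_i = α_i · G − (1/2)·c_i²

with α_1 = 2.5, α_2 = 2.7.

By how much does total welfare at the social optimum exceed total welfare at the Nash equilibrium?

Crew i's FOC: ∂u_i/∂c_i = α_i − c_i = 0, so c_i* = α_i.
NE contributions = (2.5, 2.7); G = 5.2.
W^NE = (Σα)·G − ½Σα_i² = 5.2² − ½·13.54 = 20.27.
Planner sets c_i = Σα_j = 5.2 for every i, so G^SO = 2·5.2 = 10.4.
W^SO = (Σα)·G^SO − ½·2·(Σα)² = (2/2)·5.2² = 27.04.
Deadweight loss = W^SO − W^NE = 6.77.

6.77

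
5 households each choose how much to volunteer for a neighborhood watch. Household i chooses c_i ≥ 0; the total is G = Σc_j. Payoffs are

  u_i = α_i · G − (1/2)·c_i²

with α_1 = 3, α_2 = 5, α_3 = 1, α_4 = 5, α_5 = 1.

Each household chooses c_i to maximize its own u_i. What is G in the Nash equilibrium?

15

Household i's FOC: ∂u_i/∂c_i = α_i − c_i = 0, so c_i* = α_i.
NE contributions = (3, 5, 1, 5, 1); G = 15.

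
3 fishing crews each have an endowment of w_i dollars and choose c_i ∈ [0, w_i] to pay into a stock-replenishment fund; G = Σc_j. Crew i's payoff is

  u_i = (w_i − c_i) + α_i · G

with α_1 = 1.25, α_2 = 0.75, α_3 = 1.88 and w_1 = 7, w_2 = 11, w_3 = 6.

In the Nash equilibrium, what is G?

13

∂u_i/∂c_i = α_i − 1, so crew i contributes w_i if α_i > 1, else 0.
α_i > 1 for i ∈ {1, 3}; NE contributions (7, 0, 6), G = 13.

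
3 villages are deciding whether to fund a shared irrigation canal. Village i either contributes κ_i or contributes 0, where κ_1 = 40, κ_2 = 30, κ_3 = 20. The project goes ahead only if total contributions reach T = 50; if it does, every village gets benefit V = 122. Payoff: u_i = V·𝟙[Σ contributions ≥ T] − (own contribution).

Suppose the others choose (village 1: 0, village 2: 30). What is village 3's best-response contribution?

Others' total = 30. Contributing 20 brings total to 50 ≥ 50: gain V − κ_3 = 102.
Best response: 20.

20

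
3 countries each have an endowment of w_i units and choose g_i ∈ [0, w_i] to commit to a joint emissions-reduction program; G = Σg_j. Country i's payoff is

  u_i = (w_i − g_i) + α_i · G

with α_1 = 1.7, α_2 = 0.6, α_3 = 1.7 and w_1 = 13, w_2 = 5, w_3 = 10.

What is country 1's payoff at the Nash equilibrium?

∂u_i/∂g_i = α_i − 1, so country i contributes w_i if α_i > 1, else 0.
α_i > 1 for i ∈ {1, 3}; NE contributions (13, 0, 10), G = 23.
u_1 = (13 − 13) + 1.7·23 = 39.1.

39.1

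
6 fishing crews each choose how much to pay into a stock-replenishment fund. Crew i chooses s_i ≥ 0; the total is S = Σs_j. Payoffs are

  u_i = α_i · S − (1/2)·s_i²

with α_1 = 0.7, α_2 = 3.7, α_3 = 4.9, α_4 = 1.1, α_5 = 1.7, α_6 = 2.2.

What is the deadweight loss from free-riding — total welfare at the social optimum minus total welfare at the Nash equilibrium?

432.545

Crew i's FOC: ∂u_i/∂s_i = α_i − s_i = 0, so s_i* = α_i.
NE contributions = (0.7, 3.7, 4.9, 1.1, 1.7, 2.2); S = 14.3.
W^NE = (Σα)·S − ½Σα_i² = 14.3² − ½·47.13 = 180.925.
Planner sets s_i = Σα_j = 14.3 for every i, so S^SO = 6·14.3 = 85.8.
W^SO = (Σα)·S^SO − ½·6·(Σα)² = (6/2)·14.3² = 613.47.
Deadweight loss = W^SO − W^NE = 432.545.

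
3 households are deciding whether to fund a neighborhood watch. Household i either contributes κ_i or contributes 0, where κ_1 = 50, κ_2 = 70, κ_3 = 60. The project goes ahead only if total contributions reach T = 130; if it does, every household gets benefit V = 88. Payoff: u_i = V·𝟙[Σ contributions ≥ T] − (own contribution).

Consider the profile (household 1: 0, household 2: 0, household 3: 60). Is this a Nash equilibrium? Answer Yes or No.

No

Total = 60 < 130: not provided.
Household 1 (pledges 0, payoff 0): pledging 50 → total 110, payoff -50. No gain.
Household 2 (pledges 0, payoff 0): pledging 70 → total 130, payoff 18. Profitable deviation.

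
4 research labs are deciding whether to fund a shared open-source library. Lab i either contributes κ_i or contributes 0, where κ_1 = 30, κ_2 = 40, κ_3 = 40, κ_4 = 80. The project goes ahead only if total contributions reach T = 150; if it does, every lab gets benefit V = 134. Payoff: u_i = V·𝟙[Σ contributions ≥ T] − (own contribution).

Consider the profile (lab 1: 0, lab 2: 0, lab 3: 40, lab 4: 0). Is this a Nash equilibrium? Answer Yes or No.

Total = 40 < 150: not provided.
Lab 1 (pledges 0, payoff 0): pledging 30 → total 70, payoff -30. No gain.
Lab 2 (pledges 0, payoff 0): pledging 40 → total 80, payoff -40. No gain.
Lab 3 (pledges 40, payoff -40): dropping to 0 → total 0, payoff 0. Profitable deviation.

No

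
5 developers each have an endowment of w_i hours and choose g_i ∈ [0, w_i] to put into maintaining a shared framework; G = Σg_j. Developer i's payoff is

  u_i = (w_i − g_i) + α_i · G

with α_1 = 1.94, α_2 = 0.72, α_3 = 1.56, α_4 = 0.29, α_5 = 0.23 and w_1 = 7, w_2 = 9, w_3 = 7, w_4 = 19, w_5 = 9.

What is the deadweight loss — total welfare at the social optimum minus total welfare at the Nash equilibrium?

∂u_i/∂g_i = α_i − 1, so developer i contributes w_i if α_i > 1, else 0.
α_i > 1 for i ∈ {1, 3}; NE contributions (7, 0, 7, 0, 0), G = 14.
W^NE = Σw_i − G^NE + (Σα_i)·G^NE = 51 + 3.74·14 = 103.36.
Planner: ∂(Σu_j)/∂g_i = Σα_j − 1 = 3.74 > 0, so everyone contributes w_i; G^SO = 51, W^SO = 51 + 3.74·51 = 241.74.
Deadweight loss = 138.38.

138.38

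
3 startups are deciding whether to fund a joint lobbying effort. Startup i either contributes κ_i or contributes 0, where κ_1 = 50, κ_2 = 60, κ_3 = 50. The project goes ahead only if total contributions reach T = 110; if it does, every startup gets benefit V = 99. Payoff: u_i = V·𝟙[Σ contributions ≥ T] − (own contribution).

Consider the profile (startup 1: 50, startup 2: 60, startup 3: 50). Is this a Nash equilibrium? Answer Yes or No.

No

Total = 160 ≥ 110: provided.
Startup 1 (pledges 50, payoff 49): dropping to 0 → total 110, payoff 99. Profitable deviation.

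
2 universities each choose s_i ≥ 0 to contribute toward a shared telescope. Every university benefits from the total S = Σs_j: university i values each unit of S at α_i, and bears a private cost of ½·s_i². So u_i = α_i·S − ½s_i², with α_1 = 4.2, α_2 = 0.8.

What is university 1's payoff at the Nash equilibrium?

University i's FOC: ∂u_i/∂s_i = α_i − s_i = 0, so s_i* = α_i.
NE contributions = (4.2, 0.8); S = 5.
u_1 = α_1·S − ½·(s_1)² = 4.2·5 − ½·4.2² = 12.18.

12.18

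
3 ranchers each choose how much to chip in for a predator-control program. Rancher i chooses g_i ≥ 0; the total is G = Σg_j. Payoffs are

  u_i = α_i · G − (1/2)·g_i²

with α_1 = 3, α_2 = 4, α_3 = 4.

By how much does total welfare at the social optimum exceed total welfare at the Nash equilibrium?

Rancher i's FOC: ∂u_i/∂g_i = α_i − g_i = 0, so g_i* = α_i.
NE contributions = (3, 4, 4); G = 11.
W^NE = (Σα)·G − ½Σα_i² = 11² − ½·41 = 100.5.
Planner sets g_i = Σα_j = 11 for every i, so G^SO = 3·11 = 33.
W^SO = (Σα)·G^SO − ½·3·(Σα)² = (3/2)·11² = 181.5.
Deadweight loss = W^SO − W^NE = 81.

81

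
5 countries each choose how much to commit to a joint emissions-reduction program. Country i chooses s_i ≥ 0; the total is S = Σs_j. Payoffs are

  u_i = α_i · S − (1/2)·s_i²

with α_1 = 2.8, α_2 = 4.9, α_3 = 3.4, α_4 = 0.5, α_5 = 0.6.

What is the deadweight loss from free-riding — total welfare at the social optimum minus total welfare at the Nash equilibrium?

Country i's FOC: ∂u_i/∂s_i = α_i − s_i = 0, so s_i* = α_i.
NE contributions = (2.8, 4.9, 3.4, 0.5, 0.6); S = 12.2.
W^NE = (Σα)·S − ½Σα_i² = 12.2² − ½·44.02 = 126.83.
Planner sets s_i = Σα_j = 12.2 for every i, so S^SO = 5·12.2 = 61.
W^SO = (Σα)·S^SO − ½·5·(Σα)² = (5/2)·12.2² = 372.1.
Deadweight loss = W^SO − W^NE = 245.27.

245.27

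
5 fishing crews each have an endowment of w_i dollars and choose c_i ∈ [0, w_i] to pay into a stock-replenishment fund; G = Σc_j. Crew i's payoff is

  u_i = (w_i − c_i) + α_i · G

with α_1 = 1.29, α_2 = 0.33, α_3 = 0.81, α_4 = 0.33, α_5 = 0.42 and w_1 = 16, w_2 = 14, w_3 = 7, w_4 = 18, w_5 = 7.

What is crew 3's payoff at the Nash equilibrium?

∂u_i/∂c_i = α_i − 1, so crew i contributes w_i if α_i > 1, else 0.
α_i > 1 for i ∈ {1}; NE contributions (16, 0, 0, 0, 0), G = 16.
u_3 = (7 − 0) + 0.81·16 = 19.96.

19.96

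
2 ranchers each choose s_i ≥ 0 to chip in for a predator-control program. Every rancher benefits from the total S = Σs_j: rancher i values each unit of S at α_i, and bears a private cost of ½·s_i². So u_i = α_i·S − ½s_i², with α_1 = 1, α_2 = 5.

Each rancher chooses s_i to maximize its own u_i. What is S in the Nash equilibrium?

6

Rancher i's FOC: ∂u_i/∂s_i = α_i − s_i = 0, so s_i* = α_i.
NE contributions = (1, 5); S = 6.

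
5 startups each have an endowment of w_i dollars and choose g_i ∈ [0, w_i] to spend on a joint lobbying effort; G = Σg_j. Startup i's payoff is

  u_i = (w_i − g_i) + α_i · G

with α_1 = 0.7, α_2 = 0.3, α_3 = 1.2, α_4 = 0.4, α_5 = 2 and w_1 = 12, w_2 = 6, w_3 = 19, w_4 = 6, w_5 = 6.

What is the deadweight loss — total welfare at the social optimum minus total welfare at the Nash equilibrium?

∂u_i/∂g_i = α_i − 1, so startup i contributes w_i if α_i > 1, else 0.
α_i > 1 for i ∈ {3, 5}; NE contributions (0, 0, 19, 0, 6), G = 25.
W^NE = Σw_i − G^NE + (Σα_i)·G^NE = 49 + 3.6·25 = 139.
Planner: ∂(Σu_j)/∂g_i = Σα_j − 1 = 3.6 > 0, so everyone contributes w_i; G^SO = 49, W^SO = 49 + 3.6·49 = 225.4.
Deadweight loss = 86.4.

86.4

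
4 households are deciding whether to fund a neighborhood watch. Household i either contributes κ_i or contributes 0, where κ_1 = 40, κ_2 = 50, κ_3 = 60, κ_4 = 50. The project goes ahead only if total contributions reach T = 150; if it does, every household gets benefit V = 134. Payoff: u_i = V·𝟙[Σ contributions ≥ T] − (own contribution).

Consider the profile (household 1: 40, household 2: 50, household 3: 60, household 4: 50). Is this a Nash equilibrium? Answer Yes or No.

Total = 200 ≥ 150: provided.
Household 1 (pledges 40, payoff 94): dropping to 0 → total 160, payoff 134. Profitable deviation.

No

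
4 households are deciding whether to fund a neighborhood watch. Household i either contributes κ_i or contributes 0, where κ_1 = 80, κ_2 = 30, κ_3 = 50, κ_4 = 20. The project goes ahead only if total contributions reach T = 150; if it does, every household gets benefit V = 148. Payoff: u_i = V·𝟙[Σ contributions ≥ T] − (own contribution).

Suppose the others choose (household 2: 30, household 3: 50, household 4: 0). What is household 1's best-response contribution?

Others' total = 80. Contributing 80 brings total to 160 ≥ 150: gain V − κ_1 = 68.
Best response: 80.

80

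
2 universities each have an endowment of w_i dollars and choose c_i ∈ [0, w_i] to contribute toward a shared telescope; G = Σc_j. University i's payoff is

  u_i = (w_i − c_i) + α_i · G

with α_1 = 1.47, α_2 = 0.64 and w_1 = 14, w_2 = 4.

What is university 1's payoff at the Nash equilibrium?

∂u_i/∂c_i = α_i − 1, so university i contributes w_i if α_i > 1, else 0.
α_i > 1 for i ∈ {1}; NE contributions (14, 0), G = 14.
u_1 = (14 − 14) + 1.47·14 = 20.58.

20.58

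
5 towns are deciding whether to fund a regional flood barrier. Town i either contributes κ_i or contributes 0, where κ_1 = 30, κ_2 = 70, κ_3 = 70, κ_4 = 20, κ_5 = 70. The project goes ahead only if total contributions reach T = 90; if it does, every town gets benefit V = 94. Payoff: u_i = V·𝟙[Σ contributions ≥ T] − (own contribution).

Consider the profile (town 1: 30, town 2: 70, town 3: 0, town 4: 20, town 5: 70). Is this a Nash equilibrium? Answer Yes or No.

No

Total = 190 ≥ 90: provided.
Town 1 (pledges 30, payoff 64): dropping to 0 → total 160, payoff 94. Profitable deviation.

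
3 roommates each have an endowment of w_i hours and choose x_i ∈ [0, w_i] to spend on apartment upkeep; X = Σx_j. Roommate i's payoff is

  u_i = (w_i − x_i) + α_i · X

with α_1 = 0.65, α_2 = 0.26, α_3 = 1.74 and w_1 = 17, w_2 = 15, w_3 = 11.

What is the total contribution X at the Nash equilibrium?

11

∂u_i/∂x_i = α_i − 1, so roommate i contributes w_i if α_i > 1, else 0.
α_i > 1 for i ∈ {3}; NE contributions (0, 0, 11), X = 11.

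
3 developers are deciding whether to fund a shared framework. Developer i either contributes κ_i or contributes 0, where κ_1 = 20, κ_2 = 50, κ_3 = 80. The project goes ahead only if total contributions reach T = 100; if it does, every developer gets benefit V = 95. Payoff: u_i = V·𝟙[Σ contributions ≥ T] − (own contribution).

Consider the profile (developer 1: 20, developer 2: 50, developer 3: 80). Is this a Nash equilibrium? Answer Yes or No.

No

Total = 150 ≥ 100: provided.
Developer 1 (pledges 20, payoff 75): dropping to 0 → total 130, payoff 95. Profitable deviation.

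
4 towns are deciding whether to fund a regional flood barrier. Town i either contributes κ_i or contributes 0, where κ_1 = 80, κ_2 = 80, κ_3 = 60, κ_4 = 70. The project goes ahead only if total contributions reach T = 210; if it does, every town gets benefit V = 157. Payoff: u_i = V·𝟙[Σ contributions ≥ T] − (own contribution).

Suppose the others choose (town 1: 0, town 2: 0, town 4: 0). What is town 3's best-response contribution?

0

Others' total = 0. Even contributing 60 gives 60 < 210: no benefit either way.
Best response: 0.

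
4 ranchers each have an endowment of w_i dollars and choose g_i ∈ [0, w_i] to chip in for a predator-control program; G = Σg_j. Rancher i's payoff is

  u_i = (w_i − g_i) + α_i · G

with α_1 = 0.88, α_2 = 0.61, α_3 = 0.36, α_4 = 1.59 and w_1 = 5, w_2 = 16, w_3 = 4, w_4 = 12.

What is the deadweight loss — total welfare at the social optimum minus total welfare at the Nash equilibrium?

61

∂u_i/∂g_i = α_i − 1, so rancher i contributes w_i if α_i > 1, else 0.
α_i > 1 for i ∈ {4}; NE contributions (0, 0, 0, 12), G = 12.
W^NE = Σw_i − G^NE + (Σα_i)·G^NE = 37 + 2.44·12 = 66.28.
Planner: ∂(Σu_j)/∂g_i = Σα_j − 1 = 2.44 > 0, so everyone contributes w_i; G^SO = 37, W^SO = 37 + 2.44·37 = 127.28.
Deadweight loss = 61.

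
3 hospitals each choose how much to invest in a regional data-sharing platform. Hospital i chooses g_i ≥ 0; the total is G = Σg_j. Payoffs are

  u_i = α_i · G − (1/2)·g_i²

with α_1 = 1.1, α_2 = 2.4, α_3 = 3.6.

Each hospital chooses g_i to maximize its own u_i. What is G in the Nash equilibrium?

7.1

Hospital i's FOC: ∂u_i/∂g_i = α_i − g_i = 0, so g_i* = α_i.
NE contributions = (1.1, 2.4, 3.6); G = 7.1.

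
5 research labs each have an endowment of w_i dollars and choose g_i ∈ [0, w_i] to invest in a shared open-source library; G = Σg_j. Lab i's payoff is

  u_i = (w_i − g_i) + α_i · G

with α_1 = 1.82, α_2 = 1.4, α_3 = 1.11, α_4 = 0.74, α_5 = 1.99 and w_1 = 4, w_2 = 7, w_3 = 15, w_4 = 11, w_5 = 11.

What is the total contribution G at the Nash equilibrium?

37

∂u_i/∂g_i = α_i − 1, so lab i contributes w_i if α_i > 1, else 0.
α_i > 1 for i ∈ {1, 2, 3, 5}; NE contributions (4, 7, 15, 0, 11), G = 37.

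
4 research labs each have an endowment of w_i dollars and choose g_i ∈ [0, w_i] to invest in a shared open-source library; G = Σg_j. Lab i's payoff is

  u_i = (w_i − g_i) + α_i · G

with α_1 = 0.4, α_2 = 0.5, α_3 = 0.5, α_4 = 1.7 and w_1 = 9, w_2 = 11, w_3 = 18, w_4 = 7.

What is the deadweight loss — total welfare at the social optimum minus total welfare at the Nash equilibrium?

∂u_i/∂g_i = α_i − 1, so lab i contributes w_i if α_i > 1, else 0.
α_i > 1 for i ∈ {4}; NE contributions (0, 0, 0, 7), G = 7.
W^NE = Σw_i − G^NE + (Σα_i)·G^NE = 45 + 2.1·7 = 59.7.
Planner: ∂(Σu_j)/∂g_i = Σα_j − 1 = 2.1 > 0, so everyone contributes w_i; G^SO = 45, W^SO = 45 + 2.1·45 = 139.5.
Deadweight loss = 79.8.

79.8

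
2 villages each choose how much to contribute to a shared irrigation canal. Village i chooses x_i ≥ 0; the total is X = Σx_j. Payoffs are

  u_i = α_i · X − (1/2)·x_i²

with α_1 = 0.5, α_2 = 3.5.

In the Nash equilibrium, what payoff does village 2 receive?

Village i's FOC: ∂u_i/∂x_i = α_i − x_i = 0, so x_i* = α_i.
NE contributions = (0.5, 3.5); X = 4.
u_2 = α_2·X − ½·(x_2)² = 3.5·4 − ½·3.5² = 7.875.

7.875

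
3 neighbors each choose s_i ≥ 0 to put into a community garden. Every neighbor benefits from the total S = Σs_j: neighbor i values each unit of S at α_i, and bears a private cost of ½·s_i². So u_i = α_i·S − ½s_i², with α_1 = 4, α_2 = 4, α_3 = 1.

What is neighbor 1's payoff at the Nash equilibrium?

28

Neighbor i's FOC: ∂u_i/∂s_i = α_i − s_i = 0, so s_i* = α_i.
NE contributions = (4, 4, 1); S = 9.
u_1 = α_1·S − ½·(s_1)² = 4·9 − ½·4² = 28.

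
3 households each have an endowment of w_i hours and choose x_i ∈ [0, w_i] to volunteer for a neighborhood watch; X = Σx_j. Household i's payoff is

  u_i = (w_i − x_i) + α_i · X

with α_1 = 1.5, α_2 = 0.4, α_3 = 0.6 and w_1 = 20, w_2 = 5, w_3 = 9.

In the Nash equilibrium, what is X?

20

∂u_i/∂x_i = α_i − 1, so household i contributes w_i if α_i > 1, else 0.
α_i > 1 for i ∈ {1}; NE contributions (20, 0, 0), X = 20.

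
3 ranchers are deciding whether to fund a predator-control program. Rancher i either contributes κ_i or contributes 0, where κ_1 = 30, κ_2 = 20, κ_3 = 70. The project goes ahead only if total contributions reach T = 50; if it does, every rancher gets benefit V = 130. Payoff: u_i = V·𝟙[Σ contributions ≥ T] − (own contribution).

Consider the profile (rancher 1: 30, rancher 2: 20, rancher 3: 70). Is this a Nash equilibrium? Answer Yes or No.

Total = 120 ≥ 50: provided.
Rancher 1 (pledges 30, payoff 100): dropping to 0 → total 90, payoff 130. Profitable deviation.

No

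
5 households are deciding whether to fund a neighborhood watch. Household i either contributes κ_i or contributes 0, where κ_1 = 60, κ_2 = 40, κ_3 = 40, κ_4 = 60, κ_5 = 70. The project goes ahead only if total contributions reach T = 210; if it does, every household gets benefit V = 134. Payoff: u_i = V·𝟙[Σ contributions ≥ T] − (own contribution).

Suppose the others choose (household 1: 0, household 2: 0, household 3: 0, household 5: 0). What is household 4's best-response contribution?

0

Others' total = 0. Even contributing 60 gives 60 < 210: no benefit either way.
Best response: 0.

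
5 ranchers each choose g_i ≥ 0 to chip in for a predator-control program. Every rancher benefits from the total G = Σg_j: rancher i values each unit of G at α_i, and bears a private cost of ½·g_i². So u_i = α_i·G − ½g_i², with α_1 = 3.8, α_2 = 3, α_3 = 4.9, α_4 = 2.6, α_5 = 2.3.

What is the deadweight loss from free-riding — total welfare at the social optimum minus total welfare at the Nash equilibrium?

443.09

Rancher i's FOC: ∂u_i/∂g_i = α_i − g_i = 0, so g_i* = α_i.
NE contributions = (3.8, 3, 4.9, 2.6, 2.3); G = 16.6.
W^NE = (Σα)·G − ½Σα_i² = 16.6² − ½·59.5 = 245.81.
Planner sets g_i = Σα_j = 16.6 for every i, so G^SO = 5·16.6 = 83.
W^SO = (Σα)·G^SO − ½·5·(Σα)² = (5/2)·16.6² = 688.9.
Deadweight loss = W^SO − W^NE = 443.09.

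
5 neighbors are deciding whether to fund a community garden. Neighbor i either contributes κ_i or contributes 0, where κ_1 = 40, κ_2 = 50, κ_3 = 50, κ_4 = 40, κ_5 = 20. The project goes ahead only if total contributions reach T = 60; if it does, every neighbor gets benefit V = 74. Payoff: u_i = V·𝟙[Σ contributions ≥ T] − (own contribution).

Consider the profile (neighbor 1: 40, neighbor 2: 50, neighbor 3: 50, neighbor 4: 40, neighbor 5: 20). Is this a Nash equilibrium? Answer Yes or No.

No

Total = 200 ≥ 60: provided.
Neighbor 1 (pledges 40, payoff 34): dropping to 0 → total 160, payoff 74. Profitable deviation.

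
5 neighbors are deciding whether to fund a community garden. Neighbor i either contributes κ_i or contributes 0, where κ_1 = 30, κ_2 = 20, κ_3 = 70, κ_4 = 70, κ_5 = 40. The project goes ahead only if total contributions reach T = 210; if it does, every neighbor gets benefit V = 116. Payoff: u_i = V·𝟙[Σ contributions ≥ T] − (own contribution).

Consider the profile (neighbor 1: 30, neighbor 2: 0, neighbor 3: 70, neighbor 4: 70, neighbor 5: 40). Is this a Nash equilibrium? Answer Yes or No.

Total = 210 ≥ 210: provided.
Neighbor 1 (pledges 30, payoff 86): dropping to 0 → total 180, payoff 0. No gain.
Neighbor 2 (pledges 0, payoff 116): pledging 20 → total 230, payoff 96. No gain.
Neighbor 3 (pledges 70, payoff 46): dropping to 0 → total 140, payoff 0. No gain.
Neighbor 4 (pledges 70, payoff 46): dropping to 0 → total 140, payoff 0. No gain.
Neighbor 5 (pledges 40, payoff 76): dropping to 0 → total 170, payoff 0. No gain.

Yes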